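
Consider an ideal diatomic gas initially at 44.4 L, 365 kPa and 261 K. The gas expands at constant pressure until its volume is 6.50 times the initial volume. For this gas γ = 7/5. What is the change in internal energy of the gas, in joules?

223000 J

n = P₁V₁/(RT₁) = 365×44.4/(8.314×261) = 7.47 mol.
Isobaric: P stays 365 kPa; V/T = const ⇒ T₂ = 1700 K, V₂ = 289 L.
For an ideal gas ΔU = nCvΔT with Cv = (5/2)R = 20.8 J/(mol·K).
ΔU = 7.47×20.8×(1700−261) = 223000 J.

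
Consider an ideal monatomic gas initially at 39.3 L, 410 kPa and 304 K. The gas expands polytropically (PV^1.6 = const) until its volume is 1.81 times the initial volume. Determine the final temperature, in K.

213 K

Polytropic n=1.6: T₂ = T₁(V₁/V₂)^(n−1) = 304×(0.552)^0.60 = 213 K; P₂ = P₁(V₁/V₂)^n = 159 kPa.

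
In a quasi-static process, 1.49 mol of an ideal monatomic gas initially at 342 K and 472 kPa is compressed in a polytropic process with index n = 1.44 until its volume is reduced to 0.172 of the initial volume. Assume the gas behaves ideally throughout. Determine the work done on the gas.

V₁ = nRT₁/P₁ = 1.49×8.314×342/472 = 8.98 L.
Polytropic n=1.44: T₂ = T₁(V₁/V₂)^(n−1) = 342×(5.81)^0.44 = 742 K; P₂ = P₁(V₁/V₂)^n = 5950 kPa.
W = (P₁V₁−P₂V₂)/(n−1) = (472×8.98−5950×1.54)/0.44 = -11300 J.
Work done on the gas = −W_by = 11300 J.

11300 J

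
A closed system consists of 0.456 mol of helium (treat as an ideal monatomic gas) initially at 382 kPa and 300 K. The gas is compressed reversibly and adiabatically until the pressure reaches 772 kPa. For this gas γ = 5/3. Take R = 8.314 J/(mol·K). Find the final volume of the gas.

1.95 L

V₁ = nRT₁/P₁ = 0.456×8.314×300/382 = 2.98 L.
Adiabatic: T₂/T₁ = (P₂/P₁)^((γ−1)/γ) ⇒ T₂ = 300×(2.02)^0.400 = 398 K; V₂ = 1.95 L.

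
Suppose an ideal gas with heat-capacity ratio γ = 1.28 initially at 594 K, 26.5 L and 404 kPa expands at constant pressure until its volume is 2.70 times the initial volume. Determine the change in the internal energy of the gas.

65000 J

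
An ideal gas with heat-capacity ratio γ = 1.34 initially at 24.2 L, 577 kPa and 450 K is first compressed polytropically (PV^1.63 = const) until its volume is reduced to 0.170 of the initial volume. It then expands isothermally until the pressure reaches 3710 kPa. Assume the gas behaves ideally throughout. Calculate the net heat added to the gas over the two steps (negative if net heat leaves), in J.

82600 J

n = P₁V₁/(RT₁) = 577×24.2/(8.314×450) = 3.73 mol.
Step 1 — Polytropic n=1.63: T₂ = T₁(V₁/V₂)^(n−1) = 450×(5.88)^0.63 = 1370 K; P₂ = P₁(V₁/V₂)^n = 10400 kPa.
W = (P₁V₁−P₂V₂)/(n−1) = (577×24.2−10400×4.11)/0.63 = -45500 J.
ΔU = nCvΔT = 3.73×24.5×(1370−450) = 84300 J.
Q = ΔU + W = 38800 J.
State after step 1: P = 10400 kPa, V = 4.11 L, T = 1370 K.
Step 2 — Isothermal: T stays 1370 K; PV = const ⇒ V₂ = 11.5 L, P₂ = 3710 kPa.
ΔU = 0 (ideal gas, T constant).
W = nRT ln(V₂/V₁) = 3.73×8.314×1370×ln(2.79) = 43800 J.
Q = ΔU + W = 43800 J.
Net over both steps: W = -1710 J, Q = 82600 J, ΔU = 84300 J.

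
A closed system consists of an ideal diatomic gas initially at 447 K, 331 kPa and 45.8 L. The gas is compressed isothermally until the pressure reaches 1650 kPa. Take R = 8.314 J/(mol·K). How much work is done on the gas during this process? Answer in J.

24400 J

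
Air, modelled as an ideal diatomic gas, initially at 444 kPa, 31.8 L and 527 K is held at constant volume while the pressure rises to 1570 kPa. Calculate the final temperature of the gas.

Isochoric: V stays 31.8 L; P/T = const ⇒ T₂ = 1860 K, P₂ = 1570 kPa.

1860 K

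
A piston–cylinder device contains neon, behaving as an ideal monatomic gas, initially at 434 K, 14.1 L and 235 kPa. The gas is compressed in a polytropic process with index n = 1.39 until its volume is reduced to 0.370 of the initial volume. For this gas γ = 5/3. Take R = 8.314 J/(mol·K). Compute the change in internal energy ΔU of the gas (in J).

n = P₁V₁/(RT₁) = 235×14.1/(8.314×434) = 0.918 mol.
Polytropic n=1.39: T₂ = T₁(V₁/V₂)^(n−1) = 434×(2.70)^0.39 = 640 K; P₂ = P₁(V₁/V₂)^n = 936 kPa.
For an ideal gas ΔU = nCvΔT with Cv = (3/2)R = 12.5 J/(mol·K).
ΔU = 0.918×12.5×(640−434) = 2350 J.

2350 J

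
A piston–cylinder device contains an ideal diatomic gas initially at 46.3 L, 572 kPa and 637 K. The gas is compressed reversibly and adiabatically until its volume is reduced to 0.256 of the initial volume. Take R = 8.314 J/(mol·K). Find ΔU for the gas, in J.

48000 J

n = P₁V₁/(RT₁) = 572×46.3/(8.314×637) = 5.00 mol.
Adiabatic: TV^(γ−1) = const ⇒ T₂ = 637×(3.91)^0.400 = 1100 K; PV^γ = const ⇒ P₂ = 3850 kPa.
For an ideal gas ΔU = nCvΔT with Cv = (5/2)R = 20.8 J/(mol·K).
ΔU = 5.00×20.8×(1100−637) = 48000 J.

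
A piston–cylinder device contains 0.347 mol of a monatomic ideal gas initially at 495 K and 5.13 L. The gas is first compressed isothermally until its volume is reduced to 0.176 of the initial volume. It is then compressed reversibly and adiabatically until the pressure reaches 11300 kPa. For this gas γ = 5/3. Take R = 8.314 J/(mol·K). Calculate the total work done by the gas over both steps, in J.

P₁ = nRT₁/V₁ = 0.347×8.314×495/5.13 = 278 kPa.
Step 1 — Isothermal: T stays 495 K; PV = const ⇒ V₂ = 0.903 L, P₂ = 1580 kPa.
ΔU = 0 (ideal gas, T constant).
W = nRT ln(V₂/V₁) = 0.347×8.314×495×ln(0.176) = -2480 J.
Q = ΔU + W = -2480 J.
State after step 1: P = 1580 kPa, V = 0.903 L, T = 495 K.
Step 2 — Adiabatic: T₂/T₁ = (P₂/P₁)^((γ−1)/γ) ⇒ T₂ = 495×(7.14)^0.400 = 1090 K; V₂ = 0.277 L.
ΔU = nCvΔT = 0.347×12.5×(1090−495) = 2560 J.
Q = 0 for an adiabatic process, so W = −ΔU = -2560 J.
Net over both steps: W = -5040 J, Q = -2480 J, ΔU = 2560 J.

-5040 J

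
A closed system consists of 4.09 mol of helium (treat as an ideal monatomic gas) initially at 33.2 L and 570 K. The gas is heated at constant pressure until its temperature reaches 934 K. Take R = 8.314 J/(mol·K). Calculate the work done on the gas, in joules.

-12400 J

P₁ = nRT₁/V₁ = 4.09×8.314×570/33.2 = 584 kPa.
Isobaric: P stays 584 kPa; V/T = const ⇒ T₂ = 934 K, V₂ = 54.4 L.
W = PΔV = 584×(54.4−33.2) kPa·L = 12400 J.
Work done on the gas = −W_by = -12400 J.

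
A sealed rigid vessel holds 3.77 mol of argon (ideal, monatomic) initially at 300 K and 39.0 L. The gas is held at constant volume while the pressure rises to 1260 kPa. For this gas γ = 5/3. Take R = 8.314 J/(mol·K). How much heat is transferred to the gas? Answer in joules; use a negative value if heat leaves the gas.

P₁ = nRT₁/V₁ = 3.77×8.314×300/39.0 = 241 kPa.
Isochoric: V stays 39.0 L; P/T = const ⇒ T₂ = 1570 K, P₂ = 1260 kPa.
W = 0 (no volume change).
ΔU = nCvΔT = 3.77×12.5×(1570−300) = 59600 J.
Q = ΔU = 59600 J.

59600 J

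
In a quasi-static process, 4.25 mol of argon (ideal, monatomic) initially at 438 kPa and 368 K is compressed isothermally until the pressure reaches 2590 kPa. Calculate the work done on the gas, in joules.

23100 J

V₁ = nRT₁/P₁ = 4.25×8.314×368/438 = 29.7 L.
Isothermal: T stays 368 K; PV = const ⇒ V₂ = 5.02 L, P₂ = 2590 kPa.
W = nRT ln(V₂/V₁) = 4.25×8.314×368×ln(0.169) = -23100 J.
Work done on the gas = −W_by = 23100 J.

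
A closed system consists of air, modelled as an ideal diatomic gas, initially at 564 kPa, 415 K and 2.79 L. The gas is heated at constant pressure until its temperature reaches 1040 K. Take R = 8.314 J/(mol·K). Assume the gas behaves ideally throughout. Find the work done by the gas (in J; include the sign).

2370 J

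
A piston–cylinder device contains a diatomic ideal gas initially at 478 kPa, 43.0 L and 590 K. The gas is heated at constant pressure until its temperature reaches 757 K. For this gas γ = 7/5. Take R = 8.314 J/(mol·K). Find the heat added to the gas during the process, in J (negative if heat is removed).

n = P₁V₁/(RT₁) = 478×43.0/(8.314×590) = 4.19 mol.
Isobaric: P stays 478 kPa; V/T = const ⇒ T₂ = 757 K, V₂ = 55.2 L.
W = PΔV = 478×(55.2−43.0) kPa·L = 5820 J.
ΔU = nCvΔT = 4.19×20.8×(757−590) = 14500 J.
Q = ΔU + W = nCpΔT = 20400 J.

20400 J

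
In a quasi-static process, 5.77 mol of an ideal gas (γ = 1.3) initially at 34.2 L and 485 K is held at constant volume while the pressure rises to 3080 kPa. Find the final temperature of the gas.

2200 K

P₁ = nRT₁/V₁ = 5.77×8.314×485/34.2 = 680 kPa.
Isochoric: V stays 34.2 L; P/T = const ⇒ T₂ = 2200 K, P₂ = 3080 kPa.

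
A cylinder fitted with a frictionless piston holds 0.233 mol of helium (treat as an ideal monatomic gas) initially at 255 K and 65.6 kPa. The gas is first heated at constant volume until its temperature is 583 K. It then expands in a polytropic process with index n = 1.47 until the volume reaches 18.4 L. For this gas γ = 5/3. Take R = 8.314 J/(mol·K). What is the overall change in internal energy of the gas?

V₁ = nRT₁/P₁ = 0.233×8.314×255/65.6 = 7.53 L.
Step 1 — Isochoric: V stays 7.53 L; P/T = const ⇒ T₂ = 583 K, P₂ = 150 kPa.
W = 0 (no volume change).
ΔU = nCvΔT = 0.233×12.5×(583−255) = 953 J.
Q = ΔU = 953 J.
State after step 1: P = 150 kPa, V = 7.53 L, T = 583 K.
Step 2 — Polytropic n=1.47: T₂ = T₁(V₁/V₂)^(n−1) = 583×(0.409)^0.47 = 383 K; P₂ = P₁(V₁/V₂)^n = 40.3 kPa.
W = (P₁V₁−P₂V₂)/(n−1) = (150×7.53−40.3×18.4)/0.47 = 824 J.
ΔU = nCvΔT = 0.233×12.5×(383−583) = -581 J.
Q = ΔU + W = 243 J.
Net over both steps: W = 824 J, Q = 1200 J, ΔU = 372 J.

372 J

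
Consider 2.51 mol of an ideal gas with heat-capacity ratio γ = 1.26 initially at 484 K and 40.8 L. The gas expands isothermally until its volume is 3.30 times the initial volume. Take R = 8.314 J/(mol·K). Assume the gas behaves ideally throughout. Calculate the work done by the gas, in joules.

P₁ = nRT₁/V₁ = 2.51×8.314×484/40.8 = 248 kPa.
Isothermal: T stays 484 K; PV = const ⇒ V₂ = 135 L, P₂ = 75.0 kPa.
W = nRT ln(V₂/V₁) = 2.51×8.314×484×ln(3.30) = 12100 J.

12100 J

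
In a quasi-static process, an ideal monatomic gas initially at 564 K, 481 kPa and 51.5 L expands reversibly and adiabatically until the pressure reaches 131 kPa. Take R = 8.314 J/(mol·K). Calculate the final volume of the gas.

112 L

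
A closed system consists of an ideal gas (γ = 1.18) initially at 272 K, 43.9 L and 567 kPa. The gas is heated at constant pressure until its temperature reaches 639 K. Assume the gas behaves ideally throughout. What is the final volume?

103 L

Isobaric: P stays 567 kPa; V/T = const ⇒ T₂ = 639 K, V₂ = 103 L.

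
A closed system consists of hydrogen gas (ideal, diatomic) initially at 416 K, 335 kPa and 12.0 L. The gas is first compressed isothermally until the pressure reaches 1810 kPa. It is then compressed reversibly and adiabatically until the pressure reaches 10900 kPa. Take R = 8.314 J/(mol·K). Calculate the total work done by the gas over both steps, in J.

n = P₁V₁/(RT₁) = 335×12.0/(8.314×416) = 1.16 mol.
Step 1 — Isothermal: T stays 416 K; PV = const ⇒ V₂ = 2.22 L, P₂ = 1810 kPa.
ΔU = 0 (ideal gas, T constant).
W = nRT ln(V₂/V₁) = 1.16×8.314×416×ln(0.185) = -6780 J.
Q = ΔU + W = -6780 J.
State after step 1: P = 1810 kPa, V = 2.22 L, T = 416 K.
Step 2 — Adiabatic: T₂/T₁ = (P₂/P₁)^((γ−1)/γ) ⇒ T₂ = 416×(6.02)^0.286 = 695 K; V₂ = 0.616 L.
ΔU = nCvΔT = 1.16×20.8×(695−416) = 6740 J.
Q = 0 for an adiabatic process, so W = −ΔU = -6740 J.
Net over both steps: W = -13500 J, Q = -6780 J, ΔU = 6740 J.

-13500 J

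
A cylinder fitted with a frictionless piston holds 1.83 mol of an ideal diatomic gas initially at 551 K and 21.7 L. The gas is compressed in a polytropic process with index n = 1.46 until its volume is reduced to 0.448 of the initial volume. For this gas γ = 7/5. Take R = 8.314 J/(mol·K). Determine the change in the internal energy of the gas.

9360 J

P₁ = nRT₁/V₁ = 1.83×8.314×551/21.7 = 386 kPa.
Polytropic n=1.46: T₂ = T₁(V₁/V₂)^(n−1) = 551×(2.23)^0.46 = 797 K; P₂ = P₁(V₁/V₂)^n = 1250 kPa.
For an ideal gas ΔU = nCvΔT with Cv = (5/2)R = 20.8 J/(mol·K).
ΔU = 1.83×20.8×(797−551) = 9360 J.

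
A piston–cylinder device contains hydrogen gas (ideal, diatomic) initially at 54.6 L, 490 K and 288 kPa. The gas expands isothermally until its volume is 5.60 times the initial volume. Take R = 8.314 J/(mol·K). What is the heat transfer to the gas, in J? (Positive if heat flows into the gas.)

27100 J

n = P₁V₁/(RT₁) = 288×54.6/(8.314×490) = 3.86 mol.
Isothermal: T stays 490 K; PV = const ⇒ V₂ = 306 L, P₂ = 51.4 kPa.
ΔU = 0 (ideal gas, T constant).
W = nRT ln(V₂/V₁) = 3.86×8.314×490×ln(5.60) = 27100 J.
Q = ΔU + W = 27100 J.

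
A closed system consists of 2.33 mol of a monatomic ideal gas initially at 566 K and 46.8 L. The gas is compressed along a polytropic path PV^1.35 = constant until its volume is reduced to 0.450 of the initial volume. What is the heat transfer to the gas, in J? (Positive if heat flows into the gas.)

P₁ = nRT₁/V₁ = 2.33×8.314×566/46.8 = 234 kPa.
Polytropic n=1.35: T₂ = T₁(V₁/V₂)^(n−1) = 566×(2.22)^0.35 = 749 K; P₂ = P₁(V₁/V₂)^n = 688 kPa.
W = (P₁V₁−P₂V₂)/(n−1) = (234×46.8−688×21.1)/0.35 = -10100 J.
ΔU = nCvΔT = 2.33×12.5×(749−566) = 5300 J.
Q = ΔU + W = -4800 J.

-4800 J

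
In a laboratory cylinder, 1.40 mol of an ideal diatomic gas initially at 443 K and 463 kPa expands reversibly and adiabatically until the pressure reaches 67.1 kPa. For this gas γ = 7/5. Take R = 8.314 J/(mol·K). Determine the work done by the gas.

V₁ = nRT₁/P₁ = 1.40×8.314×443/463 = 11.1 L.
Adiabatic: T₂/T₁ = (P₂/P₁)^((γ−1)/γ) ⇒ T₂ = 443×(0.145)^0.286 = 255 K; V₂ = 44.3 L.
ΔU = nCvΔT = 1.40×20.8×(255−443) = -5470 J.
Q = 0 for an adiabatic process, so W = −ΔU = 5470 J.

5470 J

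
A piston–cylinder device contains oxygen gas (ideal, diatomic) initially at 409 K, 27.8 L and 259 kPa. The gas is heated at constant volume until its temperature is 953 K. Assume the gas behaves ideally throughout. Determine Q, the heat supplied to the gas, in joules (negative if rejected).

n = P₁V₁/(RT₁) = 259×27.8/(8.314×409) = 2.12 mol.
Isochoric: V stays 27.8 L; P/T = const ⇒ T₂ = 953 K, P₂ = 603 kPa.
W = 0 (no volume change).
ΔU = nCvΔT = 2.12×20.8×(953−409) = 23900 J.
Q = ΔU = 23900 J.

23900 J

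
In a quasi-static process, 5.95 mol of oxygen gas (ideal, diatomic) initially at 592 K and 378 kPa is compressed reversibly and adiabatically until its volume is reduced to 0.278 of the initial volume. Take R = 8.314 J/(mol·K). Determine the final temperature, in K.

988 K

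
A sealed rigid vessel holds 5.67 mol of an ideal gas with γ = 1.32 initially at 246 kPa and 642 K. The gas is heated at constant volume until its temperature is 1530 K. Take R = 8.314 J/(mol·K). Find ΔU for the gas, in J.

131000 J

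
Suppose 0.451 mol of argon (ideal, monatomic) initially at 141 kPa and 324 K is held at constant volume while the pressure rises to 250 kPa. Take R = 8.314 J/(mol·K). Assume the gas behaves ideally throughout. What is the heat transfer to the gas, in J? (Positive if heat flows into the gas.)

V₁ = nRT₁/P₁ = 0.451×8.314×324/141 = 8.62 L.
Isochoric: V stays 8.62 L; P/T = const ⇒ T₂ = 574 K, P₂ = 250 kPa.
W = 0 (no volume change).
ΔU = nCvΔT = 0.451×12.5×(574−324) = 1410 J.
Q = ΔU = 1410 J.

1410 J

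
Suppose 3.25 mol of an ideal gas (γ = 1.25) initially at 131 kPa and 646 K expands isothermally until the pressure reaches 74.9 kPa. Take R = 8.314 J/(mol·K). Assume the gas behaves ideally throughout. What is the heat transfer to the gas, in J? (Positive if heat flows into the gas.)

9760 J

V₁ = nRT₁/P₁ = 3.25×8.314×646/131 = 133 L.
Isothermal: T stays 646 K; PV = const ⇒ V₂ = 233 L, P₂ = 74.9 kPa.
ΔU = 0 (ideal gas, T constant).
W = nRT ln(V₂/V₁) = 3.25×8.314×646×ln(1.75) = 9760 J.
Q = ΔU + W = 9760 J.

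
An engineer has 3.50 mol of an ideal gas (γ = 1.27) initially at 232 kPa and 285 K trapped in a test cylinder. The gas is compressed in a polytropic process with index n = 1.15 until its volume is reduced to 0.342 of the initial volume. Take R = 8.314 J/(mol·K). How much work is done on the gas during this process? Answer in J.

V₁ = nRT₁/P₁ = 3.50×8.314×285/232 = 35.7 L.
Polytropic n=1.15: T₂ = T₁(V₁/V₂)^(n−1) = 285×(2.92)^0.15 = 335 K; P₂ = P₁(V₁/V₂)^n = 797 kPa.
W = (P₁V₁−P₂V₂)/(n−1) = (232×35.7−797×12.2)/0.15 = -9650 J.
Work done on the gas = −W_by = 9650 J.

9650 J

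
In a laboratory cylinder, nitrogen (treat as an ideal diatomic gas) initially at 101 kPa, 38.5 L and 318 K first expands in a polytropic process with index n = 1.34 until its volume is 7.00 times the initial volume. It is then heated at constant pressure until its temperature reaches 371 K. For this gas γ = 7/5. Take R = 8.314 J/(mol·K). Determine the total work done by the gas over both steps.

n = P₁V₁/(RT₁) = 101×38.5/(8.314×318) = 1.47 mol.
Step 1 — Polytropic n=1.34: T₂ = T₁(V₁/V₂)^(n−1) = 318×(0.143)^0.34 = 164 K; P₂ = P₁(V₁/V₂)^n = 7.45 kPa.
W = (P₁V₁−P₂V₂)/(n−1) = (101×38.5−7.45×270)/0.34 = 5540 J.
ΔU = nCvΔT = 1.47×20.8×(164−318) = -4700 J.
Q = ΔU + W = 830 J.
State after step 1: P = 7.45 kPa, V = 270 L, T = 164 K.
Step 2 — Isobaric: P stays 7.45 kPa; V/T = const ⇒ T₂ = 371 K, V₂ = 609 L.
W = PΔV = 7.45×(609−270) kPa·L = 2530 J.
ΔU = nCvΔT = 1.47×20.8×(371−164) = 6330 J.
Q = ΔU + W = nCpΔT = 8860 J.
Net over both steps: W = 8070 J, Q = 9690 J, ΔU = 1620 J.

8070 J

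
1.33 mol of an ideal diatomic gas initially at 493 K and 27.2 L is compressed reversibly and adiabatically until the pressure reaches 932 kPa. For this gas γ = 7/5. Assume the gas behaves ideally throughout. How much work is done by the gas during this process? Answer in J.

-7510 J

P₁ = nRT₁/V₁ = 1.33×8.314×493/27.2 = 200 kPa.
Adiabatic: T₂/T₁ = (P₂/P₁)^((γ−1)/γ) ⇒ T₂ = 493×(4.65)^0.286 = 765 K; V₂ = 9.07 L.
ΔU = nCvΔT = 1.33×20.8×(765−493) = 7510 J.
Q = 0 for an adiabatic process, so W = −ΔU = -7510 J.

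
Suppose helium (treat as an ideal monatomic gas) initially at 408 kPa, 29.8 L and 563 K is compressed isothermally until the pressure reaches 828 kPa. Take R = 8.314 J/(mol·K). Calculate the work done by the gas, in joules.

n = P₁V₁/(RT₁) = 408×29.8/(8.314×563) = 2.60 mol.
Isothermal: T stays 563 K; PV = const ⇒ V₂ = 14.7 L, P₂ = 828 kPa.
W = nRT ln(V₂/V₁) = 2.60×8.314×563×ln(0.493) = -8610 J.

-8610 J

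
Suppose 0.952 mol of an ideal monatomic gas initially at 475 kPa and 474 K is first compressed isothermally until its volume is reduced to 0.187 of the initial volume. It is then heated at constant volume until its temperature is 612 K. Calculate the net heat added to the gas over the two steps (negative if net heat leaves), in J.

-4650 J

V₁ = nRT₁/P₁ = 0.952×8.314×474/475 = 7.90 L.
Step 1 — Isothermal: T stays 474 K; PV = const ⇒ V₂ = 1.48 L, P₂ = 2540 kPa.
ΔU = 0 (ideal gas, T constant).
W = nRT ln(V₂/V₁) = 0.952×8.314×474×ln(0.187) = -6290 J.
Q = ΔU + W = -6290 J.
State after step 1: P = 2540 kPa, V = 1.48 L, T = 474 K.
Step 2 — Isochoric: V stays 1.48 L; P/T = const ⇒ T₂ = 612 K, P₂ = 3280 kPa.
W = 0 (no volume change).
ΔU = nCvΔT = 0.952×12.5×(612−474) = 1640 J.
Q = ΔU = 1640 J.
Net over both steps: W = -6290 J, Q = -4650 J, ΔU = 1640 J.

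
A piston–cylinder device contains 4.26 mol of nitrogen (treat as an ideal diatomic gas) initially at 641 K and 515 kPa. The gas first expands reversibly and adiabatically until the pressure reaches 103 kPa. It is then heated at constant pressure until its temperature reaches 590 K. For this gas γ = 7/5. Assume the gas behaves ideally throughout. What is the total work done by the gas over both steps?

27500 J

V₁ = nRT₁/P₁ = 4.26×8.314×641/515 = 44.1 L.
Step 1 — Adiabatic: T₂/T₁ = (P₂/P₁)^((γ−1)/γ) ⇒ T₂ = 641×(0.200)^0.286 = 405 K; V₂ = 139 L.
ΔU = nCvΔT = 4.26×20.8×(405−641) = -20900 J.
Q = 0 for an adiabatic process, so W = −ΔU = 20900 J.
State after step 1: P = 103 kPa, V = 139 L, T = 405 K.
Step 2 — Isobaric: P stays 103 kPa; V/T = const ⇒ T₂ = 590 K, V₂ = 203 L.
W = PΔV = 103×(203−139) kPa·L = 6560 J.
ΔU = nCvΔT = 4.26×20.8×(590−405) = 16400 J.
Q = ΔU + W = nCpΔT = 23000 J.
Net over both steps: W = 27500 J, Q = 23000 J, ΔU = -4520 J.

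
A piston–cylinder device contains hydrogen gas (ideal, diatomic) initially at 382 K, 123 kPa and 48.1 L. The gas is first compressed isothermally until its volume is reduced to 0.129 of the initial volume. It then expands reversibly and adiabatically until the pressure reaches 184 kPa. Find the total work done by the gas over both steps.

-6570 J

n = P₁V₁/(RT₁) = 123×48.1/(8.314×382) = 1.86 mol.
Step 1 — Isothermal: T stays 382 K; PV = const ⇒ V₂ = 6.20 L, P₂ = 953 kPa.
ΔU = 0 (ideal gas, T constant).
W = nRT ln(V₂/V₁) = 1.86×8.314×382×ln(0.129) = -12100 J.
Q = ΔU + W = -12100 J.
State after step 1: P = 953 kPa, V = 6.20 L, T = 382 K.
Step 2 — Adiabatic: T₂/T₁ = (P₂/P₁)^((γ−1)/γ) ⇒ T₂ = 382×(0.193)^0.286 = 239 K; V₂ = 20.1 L.
ΔU = nCvΔT = 1.86×20.8×(239−382) = -5550 J.
Q = 0 for an adiabatic process, so W = −ΔU = 5550 J.
Net over both steps: W = -6570 J, Q = -12100 J, ΔU = -5550 J.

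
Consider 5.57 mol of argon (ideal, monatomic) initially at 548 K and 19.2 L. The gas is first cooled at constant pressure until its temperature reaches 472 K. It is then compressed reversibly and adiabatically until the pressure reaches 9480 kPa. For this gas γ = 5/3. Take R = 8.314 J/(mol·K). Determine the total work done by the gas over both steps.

-42800 J

P₁ = nRT₁/V₁ = 5.57×8.314×548/19.2 = 1320 kPa.
Step 1 — Isobaric: P stays 1320 kPa; V/T = const ⇒ T₂ = 472 K, V₂ = 16.5 L.
W = PΔV = 1320×(16.5−19.2) kPa·L = -3520 J.
ΔU = nCvΔT = 5.57×12.5×(472−548) = -5280 J.
Q = ΔU + W = nCpΔT = -8800 J.
State after step 1: P = 1320 kPa, V = 16.5 L, T = 472 K.
Step 2 — Adiabatic: T₂/T₁ = (P₂/P₁)^((γ−1)/γ) ⇒ T₂ = 472×(7.17)^0.400 = 1040 K; V₂ = 5.07 L.
ΔU = nCvΔT = 5.57×12.5×(1040−472) = 39300 J.
Q = 0 for an adiabatic process, so W = −ΔU = -39300 J.
Net over both steps: W = -42800 J, Q = -8800 J, ΔU = 34000 J.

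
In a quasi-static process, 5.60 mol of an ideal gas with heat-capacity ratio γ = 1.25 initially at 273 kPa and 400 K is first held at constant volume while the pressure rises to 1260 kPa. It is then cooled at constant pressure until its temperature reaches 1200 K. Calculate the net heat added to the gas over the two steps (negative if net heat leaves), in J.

119000 J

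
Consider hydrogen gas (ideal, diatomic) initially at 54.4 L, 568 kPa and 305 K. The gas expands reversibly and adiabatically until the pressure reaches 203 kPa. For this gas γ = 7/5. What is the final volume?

113 L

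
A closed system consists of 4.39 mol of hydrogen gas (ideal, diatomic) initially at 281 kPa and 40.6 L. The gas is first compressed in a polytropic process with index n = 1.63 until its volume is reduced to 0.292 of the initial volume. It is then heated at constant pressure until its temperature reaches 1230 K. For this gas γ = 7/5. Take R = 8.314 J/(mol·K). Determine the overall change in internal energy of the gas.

83700 J

T₁ = P₁V₁/(nR) = 281×40.6/(4.39×8.314) = 313 K.
Step 1 — Polytropic n=1.63: T₂ = T₁(V₁/V₂)^(n−1) = 313×(3.42)^0.63 = 679 K; P₂ = P₁(V₁/V₂)^n = 2090 kPa.
W = (P₁V₁−P₂V₂)/(n−1) = (281×40.6−2090×11.9)/0.63 = -21200 J.
ΔU = nCvΔT = 4.39×20.8×(679−313) = 33400 J.
Q = ΔU + W = 12200 J.
State after step 1: P = 2090 kPa, V = 11.9 L, T = 679 K.
Step 2 — Isobaric: P stays 2090 kPa; V/T = const ⇒ T₂ = 1230 K, V₂ = 21.5 L.
W = PΔV = 2090×(21.5−11.9) kPa·L = 20100 J.
ΔU = nCvΔT = 4.39×20.8×(1230−679) = 50300 J.
Q = ΔU + W = nCpΔT = 70400 J.
Net over both steps: W = -1100 J, Q = 82600 J, ΔU = 83700 J.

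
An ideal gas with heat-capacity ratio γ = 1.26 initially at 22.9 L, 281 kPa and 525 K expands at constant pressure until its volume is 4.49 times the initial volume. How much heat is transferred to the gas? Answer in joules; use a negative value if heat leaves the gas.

n = P₁V₁/(RT₁) = 281×22.9/(8.314×525) = 1.47 mol.
Isobaric: P stays 281 kPa; V/T = const ⇒ T₂ = 2360 K, V₂ = 103 L.
W = PΔV = 281×(103−22.9) kPa·L = 22500 J.
ΔU = nCvΔT = 1.47×32.0×(2360−525) = 86400 J.
Q = ΔU + W = nCpΔT = 109000 J.

109000 J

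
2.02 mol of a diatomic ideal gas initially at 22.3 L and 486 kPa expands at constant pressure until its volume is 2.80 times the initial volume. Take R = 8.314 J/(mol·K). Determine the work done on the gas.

-19500 J

T₁ = P₁V₁/(nR) = 486×22.3/(2.02×8.314) = 645 K.
Isobaric: P stays 486 kPa; V/T = const ⇒ T₂ = 1810 K, V₂ = 62.4 L.
W = PΔV = 486×(62.4−22.3) kPa·L = 19500 J.
Work done on the gas = −W_by = -19500 J.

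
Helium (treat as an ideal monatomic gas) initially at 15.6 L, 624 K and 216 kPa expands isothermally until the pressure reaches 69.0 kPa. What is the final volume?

Isothermal: T stays 624 K; PV = const ⇒ V₂ = 48.8 L, P₂ = 69.0 kPa.

48.8 L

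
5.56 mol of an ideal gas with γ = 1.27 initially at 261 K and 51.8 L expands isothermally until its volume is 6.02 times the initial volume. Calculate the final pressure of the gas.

38.7 kPa

P₁ = nRT₁/V₁ = 5.56×8.314×261/51.8 = 233 kPa.
Isothermal: T stays 261 K; PV = const ⇒ V₂ = 312 L, P₂ = 38.7 kPa.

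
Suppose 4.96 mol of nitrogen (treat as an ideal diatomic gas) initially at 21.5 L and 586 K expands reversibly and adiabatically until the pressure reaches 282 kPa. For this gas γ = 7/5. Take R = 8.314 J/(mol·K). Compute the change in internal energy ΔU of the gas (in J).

P₁ = nRT₁/V₁ = 4.96×8.314×586/21.5 = 1120 kPa.
Adiabatic: T₂/T₁ = (P₂/P₁)^((γ−1)/γ) ⇒ T₂ = 586×(0.251)^0.286 = 395 K; V₂ = 57.7 L.
For an ideal gas ΔU = nCvΔT with Cv = (5/2)R = 20.8 J/(mol·K).
ΔU = 4.96×20.8×(395−586) = -19700 J.

-19700 J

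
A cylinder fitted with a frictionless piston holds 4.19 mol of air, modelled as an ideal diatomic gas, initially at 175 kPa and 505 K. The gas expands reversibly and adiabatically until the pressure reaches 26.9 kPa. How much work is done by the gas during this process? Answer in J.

V₁ = nRT₁/P₁ = 4.19×8.314×505/175 = 101 L.
Adiabatic: T₂/T₁ = (P₂/P₁)^((γ−1)/γ) ⇒ T₂ = 505×(0.154)^0.286 = 296 K; V₂ = 383 L.
ΔU = nCvΔT = 4.19×20.8×(296−505) = -18200 J.
Q = 0 for an adiabatic process, so W = −ΔU = 18200 J.

18200 J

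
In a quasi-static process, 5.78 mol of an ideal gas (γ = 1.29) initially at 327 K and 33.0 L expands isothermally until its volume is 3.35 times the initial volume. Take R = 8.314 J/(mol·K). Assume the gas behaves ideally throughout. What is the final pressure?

142 kPa

P₁ = nRT₁/V₁ = 5.78×8.314×327/33.0 = 476 kPa.
Isothermal: T stays 327 K; PV = const ⇒ V₂ = 111 L, P₂ = 142 kPa.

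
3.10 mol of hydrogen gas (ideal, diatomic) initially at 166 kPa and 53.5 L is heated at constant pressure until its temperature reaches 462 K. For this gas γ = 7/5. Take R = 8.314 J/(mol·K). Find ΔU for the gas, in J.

7570 J

T₁ = P₁V₁/(nR) = 166×53.5/(3.10×8.314) = 345 K.
Isobaric: P stays 166 kPa; V/T = const ⇒ T₂ = 462 K, V₂ = 71.7 L.
For an ideal gas ΔU = nCvΔT with Cv = (5/2)R = 20.8 J/(mol·K).
ΔU = 3.10×20.8×(462−345) = 7570 J.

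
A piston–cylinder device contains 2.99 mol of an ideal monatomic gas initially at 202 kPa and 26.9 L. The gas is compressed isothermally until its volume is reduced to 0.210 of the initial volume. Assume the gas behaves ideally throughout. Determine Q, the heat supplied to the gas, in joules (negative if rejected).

-8480 J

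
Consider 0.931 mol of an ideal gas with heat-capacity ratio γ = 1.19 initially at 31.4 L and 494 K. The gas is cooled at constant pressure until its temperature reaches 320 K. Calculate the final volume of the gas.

P₁ = nRT₁/V₁ = 0.931×8.314×494/31.4 = 122 kPa.
Isobaric: P stays 122 kPa; V/T = const ⇒ T₂ = 320 K, V₂ = 20.3 L.

20.3 L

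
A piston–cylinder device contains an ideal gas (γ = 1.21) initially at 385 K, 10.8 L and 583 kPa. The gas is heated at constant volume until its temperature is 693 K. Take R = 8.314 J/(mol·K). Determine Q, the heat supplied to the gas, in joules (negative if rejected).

24000 J

n = P₁V₁/(RT₁) = 583×10.8/(8.314×385) = 1.97 mol.
Isochoric: V stays 10.8 L; P/T = const ⇒ T₂ = 693 K, P₂ = 1050 kPa.
W = 0 (no volume change).
ΔU = nCvΔT = 1.97×39.6×(693−385) = 24000 J.
Q = ΔU = 24000 J.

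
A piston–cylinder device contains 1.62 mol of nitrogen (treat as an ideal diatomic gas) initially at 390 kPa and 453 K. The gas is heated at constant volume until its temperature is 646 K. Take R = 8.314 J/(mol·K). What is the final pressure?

556 kPa

V₁ = nRT₁/P₁ = 1.62×8.314×453/390 = 15.6 L.
Isochoric: V stays 15.6 L; P/T = const ⇒ T₂ = 646 K, P₂ = 556 kPa.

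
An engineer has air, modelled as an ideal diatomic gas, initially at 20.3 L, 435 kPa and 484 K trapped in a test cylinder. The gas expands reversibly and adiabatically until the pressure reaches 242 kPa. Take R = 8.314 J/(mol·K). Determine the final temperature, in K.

Adiabatic: T₂/T₁ = (P₂/P₁)^((γ−1)/γ) ⇒ T₂ = 484×(0.556)^0.286 = 409 K; V₂ = 30.9 L.

409 K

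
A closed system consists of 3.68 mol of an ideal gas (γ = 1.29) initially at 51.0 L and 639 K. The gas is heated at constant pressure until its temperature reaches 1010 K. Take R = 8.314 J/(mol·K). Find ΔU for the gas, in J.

P₁ = nRT₁/V₁ = 3.68×8.314×639/51.0 = 383 kPa.
Isobaric: P stays 383 kPa; V/T = const ⇒ T₂ = 1010 K, V₂ = 80.6 L.
For an ideal gas ΔU = nCvΔT with Cv = R/(γ−1) = 28.7 J/(mol·K).
ΔU = 3.68×28.7×(1010−639) = 39100 J.

39100 J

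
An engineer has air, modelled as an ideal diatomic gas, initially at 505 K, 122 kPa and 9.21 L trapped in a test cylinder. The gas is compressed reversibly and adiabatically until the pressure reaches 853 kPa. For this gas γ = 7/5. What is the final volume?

Adiabatic: T₂/T₁ = (P₂/P₁)^((γ−1)/γ) ⇒ T₂ = 505×(6.99)^0.286 = 880 K; V₂ = 2.30 L.

2.30 L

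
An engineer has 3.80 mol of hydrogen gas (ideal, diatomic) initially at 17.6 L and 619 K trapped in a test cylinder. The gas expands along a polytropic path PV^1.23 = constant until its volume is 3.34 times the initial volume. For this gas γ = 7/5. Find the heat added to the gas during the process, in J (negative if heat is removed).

P₁ = nRT₁/V₁ = 3.80×8.314×619/17.6 = 1110 kPa.
Polytropic n=1.23: T₂ = T₁(V₁/V₂)^(n−1) = 619×(0.299)^0.23 = 469 K; P₂ = P₁(V₁/V₂)^n = 252 kPa.
W = (P₁V₁−P₂V₂)/(n−1) = (1110×17.6−252×58.8)/0.23 = 20600 J.
ΔU = nCvΔT = 3.80×20.8×(469−619) = -11800 J.
Q = ΔU + W = 8750 J.

8750 J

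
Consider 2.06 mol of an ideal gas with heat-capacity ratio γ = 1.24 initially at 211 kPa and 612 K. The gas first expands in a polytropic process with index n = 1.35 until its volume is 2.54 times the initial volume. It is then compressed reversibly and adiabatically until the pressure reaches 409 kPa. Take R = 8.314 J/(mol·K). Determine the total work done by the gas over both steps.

-5850 J

V₁ = nRT₁/P₁ = 2.06×8.314×612/211 = 49.7 L.
Step 1 — Polytropic n=1.35: T₂ = T₁(V₁/V₂)^(n−1) = 612×(0.394)^0.35 = 442 K; P₂ = P₁(V₁/V₂)^n = 59.9 kPa.
W = (P₁V₁−P₂V₂)/(n−1) = (211×49.7−59.9×126)/0.35 = 8340 J.
ΔU = nCvΔT = 2.06×34.6×(442−612) = -12200 J.
Q = ΔU + W = -3820 J.
State after step 1: P = 59.9 kPa, V = 126 L, T = 442 K.
Step 2 — Adiabatic: T₂/T₁ = (P₂/P₁)^((γ−1)/γ) ⇒ T₂ = 442×(6.82)^0.194 = 640 K; V₂ = 26.8 L.
ΔU = nCvΔT = 2.06×34.6×(640−442) = 14200 J.
Q = 0 for an adiabatic process, so W = −ΔU = -14200 J.
Net over both steps: W = -5850 J, Q = -3820 J, ΔU = 2030 J.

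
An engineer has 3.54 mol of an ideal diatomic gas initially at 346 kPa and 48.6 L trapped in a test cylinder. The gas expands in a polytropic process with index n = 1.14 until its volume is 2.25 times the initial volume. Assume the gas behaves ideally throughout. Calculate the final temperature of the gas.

510 K

T₁ = P₁V₁/(nR) = 346×48.6/(3.54×8.314) = 571 K.
Polytropic n=1.14: T₂ = T₁(V₁/V₂)^(n−1) = 571×(0.444)^0.14 = 510 K; P₂ = P₁(V₁/V₂)^n = 137 kPa.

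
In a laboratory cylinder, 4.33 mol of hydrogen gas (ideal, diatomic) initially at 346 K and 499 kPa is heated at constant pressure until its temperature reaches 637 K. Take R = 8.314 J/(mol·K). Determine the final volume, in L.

V₁ = nRT₁/P₁ = 4.33×8.314×346/499 = 25.0 L.
Isobaric: P stays 499 kPa; V/T = const ⇒ T₂ = 637 K, V₂ = 46.0 L.

46.0 L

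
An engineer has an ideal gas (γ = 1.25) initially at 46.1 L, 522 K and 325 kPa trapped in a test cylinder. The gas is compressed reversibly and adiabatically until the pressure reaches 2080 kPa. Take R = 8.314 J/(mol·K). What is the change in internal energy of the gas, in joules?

n = P₁V₁/(RT₁) = 325×46.1/(8.314×522) = 3.45 mol.
Adiabatic: T₂/T₁ = (P₂/P₁)^((γ−1)/γ) ⇒ T₂ = 522×(6.40)^0.200 = 757 K; V₂ = 10.4 L.
For an ideal gas ΔU = nCvΔT with Cv = R/(γ−1) = 33.3 J/(mol·K).
ΔU = 3.45×33.3×(757−522) = 26900 J.

26900 J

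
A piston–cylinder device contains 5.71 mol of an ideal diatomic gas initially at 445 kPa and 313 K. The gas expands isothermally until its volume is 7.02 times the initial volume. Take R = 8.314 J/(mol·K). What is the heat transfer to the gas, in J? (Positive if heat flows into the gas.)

29000 J

V₁ = nRT₁/P₁ = 5.71×8.314×313/445 = 33.4 L.
Isothermal: T stays 313 K; PV = const ⇒ V₂ = 234 L, P₂ = 63.4 kPa.
ΔU = 0 (ideal gas, T constant).
W = nRT ln(V₂/V₁) = 5.71×8.314×313×ln(7.02) = 29000 J.
Q = ΔU + W = 29000 J.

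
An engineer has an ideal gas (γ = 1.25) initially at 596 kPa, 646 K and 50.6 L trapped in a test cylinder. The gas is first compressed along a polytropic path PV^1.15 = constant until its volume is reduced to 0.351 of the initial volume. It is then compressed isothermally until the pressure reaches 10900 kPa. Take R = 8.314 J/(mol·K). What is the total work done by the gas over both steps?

-94300 J

n = P₁V₁/(RT₁) = 596×50.6/(8.314×646) = 5.62 mol.
Step 1 — Polytropic n=1.15: T₂ = T₁(V₁/V₂)^(n−1) = 646×(2.85)^0.15 = 756 K; P₂ = P₁(V₁/V₂)^n = 1990 kPa.
W = (P₁V₁−P₂V₂)/(n−1) = (596×50.6−1990×17.8)/0.15 = -34200 J.
ΔU = nCvΔT = 5.62×33.3×(756−646) = 20500 J.
Q = ΔU + W = -13700 J.
State after step 1: P = 1990 kPa, V = 17.8 L, T = 756 K.
Step 2 — Isothermal: T stays 756 K; PV = const ⇒ V₂ = 3.24 L, P₂ = 10900 kPa.
ΔU = 0 (ideal gas, T constant).
W = nRT ln(V₂/V₁) = 5.62×8.314×756×ln(0.182) = -60100 J.
Q = ΔU + W = -60100 J.
Net over both steps: W = -94300 J, Q = -73700 J, ΔU = 20500 J.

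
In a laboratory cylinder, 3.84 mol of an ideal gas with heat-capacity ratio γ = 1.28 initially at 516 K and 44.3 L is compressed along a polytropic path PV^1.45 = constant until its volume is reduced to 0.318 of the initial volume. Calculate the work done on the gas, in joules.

P₁ = nRT₁/V₁ = 3.84×8.314×516/44.3 = 372 kPa.
Polytropic n=1.45: T₂ = T₁(V₁/V₂)^(n−1) = 516×(3.14)^0.45 = 864 K; P₂ = P₁(V₁/V₂)^n = 1960 kPa.
W = (P₁V₁−P₂V₂)/(n−1) = (372×44.3−1960×14.1)/0.45 = -24700 J.
Work done on the gas = −W_by = 24700 J.

24700 J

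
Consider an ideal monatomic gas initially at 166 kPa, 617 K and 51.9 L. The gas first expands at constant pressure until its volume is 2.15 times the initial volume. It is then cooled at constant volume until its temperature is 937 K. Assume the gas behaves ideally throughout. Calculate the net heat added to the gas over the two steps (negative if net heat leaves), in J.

16600 J

n = P₁V₁/(RT₁) = 166×51.9/(8.314×617) = 1.68 mol.
Step 1 — Isobaric: P stays 166 kPa; V/T = const ⇒ T₂ = 1330 K, V₂ = 112 L.
W = PΔV = 166×(112−51.9) kPa·L = 9910 J.
ΔU = nCvΔT = 1.68×12.5×(1330−617) = 14900 J.
Q = ΔU + W = nCpΔT = 24800 J.
State after step 1: P = 166 kPa, V = 112 L, T = 1330 K.
Step 2 — Isochoric: V stays 112 L; P/T = const ⇒ T₂ = 937 K, P₂ = 117 kPa.
W = 0 (no volume change).
ΔU = nCvΔT = 1.68×12.5×(937−1330) = -8160 J.
Q = ΔU = -8160 J.
Net over both steps: W = 9910 J, Q = 16600 J, ΔU = 6700 J.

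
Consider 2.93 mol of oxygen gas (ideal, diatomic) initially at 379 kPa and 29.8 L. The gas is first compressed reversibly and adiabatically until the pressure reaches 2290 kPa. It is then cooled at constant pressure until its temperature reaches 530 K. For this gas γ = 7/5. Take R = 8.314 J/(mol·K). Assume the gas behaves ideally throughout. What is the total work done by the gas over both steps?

-24900 J

T₁ = P₁V₁/(nR) = 379×29.8/(2.93×8.314) = 464 K.
Step 1 — Adiabatic: T₂/T₁ = (P₂/P₁)^((γ−1)/γ) ⇒ T₂ = 464×(6.04)^0.286 = 775 K; V₂ = 8.25 L.
ΔU = nCvΔT = 2.93×20.8×(775−464) = 19000 J.
Q = 0 for an adiabatic process, so W = −ΔU = -19000 J.
State after step 1: P = 2290 kPa, V = 8.25 L, T = 775 K.
Step 2 — Isobaric: P stays 2290 kPa; V/T = const ⇒ T₂ = 530 K, V₂ = 5.64 L.
W = PΔV = 2290×(5.64−8.25) kPa·L = -5970 J.
ΔU = nCvΔT = 2.93×20.8×(530−775) = -14900 J.
Q = ΔU + W = nCpΔT = -20900 J.
Net over both steps: W = -24900 J, Q = -20900 J, ΔU = 4040 J.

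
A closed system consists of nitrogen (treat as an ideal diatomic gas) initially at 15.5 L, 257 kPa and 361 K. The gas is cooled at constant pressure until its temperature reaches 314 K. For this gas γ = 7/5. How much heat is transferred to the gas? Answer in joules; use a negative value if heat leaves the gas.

n = P₁V₁/(RT₁) = 257×15.5/(8.314×361) = 1.33 mol.
Isobaric: P stays 257 kPa; V/T = const ⇒ T₂ = 314 K, V₂ = 13.5 L.
W = PΔV = 257×(13.5−15.5) kPa·L = -519 J.
ΔU = nCvΔT = 1.33×20.8×(314−361) = -1300 J.
Q = ΔU + W = nCpΔT = -1820 J.

-1820 J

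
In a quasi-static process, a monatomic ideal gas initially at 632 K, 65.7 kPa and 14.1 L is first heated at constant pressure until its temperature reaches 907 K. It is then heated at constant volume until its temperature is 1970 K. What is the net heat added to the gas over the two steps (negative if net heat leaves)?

n = P₁V₁/(RT₁) = 65.7×14.1/(8.314×632) = 0.176 mol.
Step 1 — Isobaric: P stays 65.7 kPa; V/T = const ⇒ T₂ = 907 K, V₂ = 20.2 L.
W = PΔV = 65.7×(20.2−14.1) kPa·L = 403 J.
ΔU = nCvΔT = 0.176×12.5×(907−632) = 605 J.
Q = ΔU + W = nCpΔT = 1010 J.
State after step 1: P = 65.7 kPa, V = 20.2 L, T = 907 K.
Step 2 — Isochoric: V stays 20.2 L; P/T = const ⇒ T₂ = 1970 K, P₂ = 143 kPa.
W = 0 (no volume change).
ΔU = nCvΔT = 0.176×12.5×(1970−907) = 2340 J.
Q = ΔU = 2340 J.
Net over both steps: W = 403 J, Q = 3340 J, ΔU = 2940 J.

3340 J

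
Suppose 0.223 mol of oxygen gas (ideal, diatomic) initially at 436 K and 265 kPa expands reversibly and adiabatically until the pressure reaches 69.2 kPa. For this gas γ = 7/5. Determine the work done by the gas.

644 J

V₁ = nRT₁/P₁ = 0.223×8.314×436/265 = 3.05 L.
Adiabatic: T₂/T₁ = (P₂/P₁)^((γ−1)/γ) ⇒ T₂ = 436×(0.261)^0.286 = 297 K; V₂ = 7.96 L.
ΔU = nCvΔT = 0.223×20.8×(297−436) = -644 J.
Q = 0 for an adiabatic process, so W = −ΔU = 644 J.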